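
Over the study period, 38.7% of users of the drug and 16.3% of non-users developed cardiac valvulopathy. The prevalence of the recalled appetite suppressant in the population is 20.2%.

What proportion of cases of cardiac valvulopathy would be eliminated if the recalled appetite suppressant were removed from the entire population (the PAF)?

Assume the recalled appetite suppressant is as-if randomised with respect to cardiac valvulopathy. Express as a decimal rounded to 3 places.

PAF ≈ 0.217

p₁ = 0.387, p₀ = 0.163.
Overall risk P(Y=1) = π·p₁ + (1−π)·p₀ = 0.202×0.387 + 0.798×0.163 = 0.20825.
Under exogeneity, PAF = [P(Y=1) − p₀] / P(Y=1).
PAF = (0.20825 − 0.163) / 0.20825 ≈ 0.2173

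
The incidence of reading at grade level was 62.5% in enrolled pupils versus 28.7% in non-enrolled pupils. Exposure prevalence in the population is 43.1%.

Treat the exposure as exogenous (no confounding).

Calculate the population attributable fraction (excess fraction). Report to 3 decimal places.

PAF ≈ 0.337

p₁ = 0.625, p₀ = 0.287.
Overall risk P(Y=1) = π·p₁ + (1−π)·p₀ = 0.431×0.625 + 0.569×0.287 = 0.43268.
Under exogeneity, PAF = [P(Y=1) − p₀] / P(Y=1).
PAF = (0.43268 − 0.287) / 0.43268 ≈ 0.3367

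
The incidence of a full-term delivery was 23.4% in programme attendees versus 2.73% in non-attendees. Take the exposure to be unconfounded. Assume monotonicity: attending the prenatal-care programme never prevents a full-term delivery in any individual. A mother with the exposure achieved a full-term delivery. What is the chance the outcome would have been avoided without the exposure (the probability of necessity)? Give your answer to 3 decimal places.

p₁ = 0.234, p₀ = 0.0273.
Under exogeneity and monotonicity, PN = (p₁ − p₀) / p₁.
PN = (0.234 − 0.0273) / 0.234 = 0.2067 / 0.234 ≈ 0.8833

PN ≈ 0.883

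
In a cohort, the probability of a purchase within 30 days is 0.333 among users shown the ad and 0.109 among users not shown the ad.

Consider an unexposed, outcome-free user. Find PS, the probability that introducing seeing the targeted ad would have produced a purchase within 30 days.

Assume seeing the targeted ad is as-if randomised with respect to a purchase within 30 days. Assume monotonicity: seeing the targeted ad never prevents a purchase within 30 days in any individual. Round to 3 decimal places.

Let p₁ = 0.333, p₀ = 0.109.
Under exogeneity and monotonicity, PS = (p₁ − p₀) / (1 − p₀).
PS = (0.333 − 0.109) / (1 − 0.109) = 0.224 / 0.891 ≈ 0.2514

PS ≈ 0.251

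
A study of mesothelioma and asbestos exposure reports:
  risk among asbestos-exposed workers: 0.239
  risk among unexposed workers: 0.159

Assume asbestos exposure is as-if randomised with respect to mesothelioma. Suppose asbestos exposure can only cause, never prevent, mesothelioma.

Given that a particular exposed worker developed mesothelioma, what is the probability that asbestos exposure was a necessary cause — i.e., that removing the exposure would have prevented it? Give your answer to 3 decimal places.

PN ≈ 0.335

Let p₁ = 0.239, p₀ = 0.159.
Under exogeneity and monotonicity, PN = (p₁ − p₀) / p₁.
PN = (0.239 − 0.159) / 0.239 = 0.08 / 0.239 ≈ 0.3347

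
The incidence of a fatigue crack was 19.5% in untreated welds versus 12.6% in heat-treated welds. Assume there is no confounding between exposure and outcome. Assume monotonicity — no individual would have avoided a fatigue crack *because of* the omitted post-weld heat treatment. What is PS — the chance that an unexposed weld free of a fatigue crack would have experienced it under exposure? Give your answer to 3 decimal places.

PS ≈ 0.079

p₁ = 0.195, p₀ = 0.126.
Under exogeneity and monotonicity, PS = (p₁ − p₀) / (1 − p₀).
PS = (0.195 − 0.126) / (1 − 0.126) = 0.069 / 0.874 ≈ 0.0789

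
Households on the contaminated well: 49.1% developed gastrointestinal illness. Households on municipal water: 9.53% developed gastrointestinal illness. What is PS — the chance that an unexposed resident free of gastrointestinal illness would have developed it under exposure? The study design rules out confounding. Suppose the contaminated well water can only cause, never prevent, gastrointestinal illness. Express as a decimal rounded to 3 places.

p₁ = 0.491, p₀ = 0.0953.
Under exogeneity and monotonicity, PS = (p₁ − p₀) / (1 − p₀).
PS = (0.491 − 0.0953) / (1 − 0.0953) = 0.3957 / 0.9047 ≈ 0.4374

PS ≈ 0.437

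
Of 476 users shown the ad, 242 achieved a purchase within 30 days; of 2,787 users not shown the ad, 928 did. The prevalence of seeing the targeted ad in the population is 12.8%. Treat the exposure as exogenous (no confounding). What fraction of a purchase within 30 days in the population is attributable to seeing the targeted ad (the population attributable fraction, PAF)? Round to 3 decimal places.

PAF ≈ 0.063

p₁ = P(outcome | exposed) = 242/476 = 0.5084
p₀ = P(outcome | unexposed) = 928/2787 = 0.33297
Overall risk P(Y=1) = π·p₁ + (1−π)·p₀ = 0.128×0.5084 + 0.872×0.33297 = 0.35543.
Under exogeneity, PAF = [P(Y=1) − p₀] / P(Y=1).
PAF = (0.35543 − 0.33297) / 0.35543 ≈ 0.0632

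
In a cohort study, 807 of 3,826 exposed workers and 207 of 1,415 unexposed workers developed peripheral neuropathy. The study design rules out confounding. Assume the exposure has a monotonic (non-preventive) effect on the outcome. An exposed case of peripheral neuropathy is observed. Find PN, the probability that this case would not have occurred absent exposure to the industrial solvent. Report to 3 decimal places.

PN ≈ 0.306

p₁ = P(outcome | exposed) = 807/3826 = 0.21093
p₀ = P(outcome | unexposed) = 207/1415 = 0.14629
Under exogeneity and monotonicity, PN = (p₁ − p₀) / p₁.
PN = (0.21093 − 0.14629) / 0.21093 = 0.064635 / 0.21093 ≈ 0.3064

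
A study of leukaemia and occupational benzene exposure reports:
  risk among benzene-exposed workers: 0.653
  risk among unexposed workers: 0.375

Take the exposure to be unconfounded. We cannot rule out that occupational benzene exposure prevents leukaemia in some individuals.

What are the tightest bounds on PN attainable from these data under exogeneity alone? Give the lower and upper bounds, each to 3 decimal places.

Let p₁ = 0.653, p₀ = 0.375.
Under exogeneity alone the bounds on PN are max{0,(p₁−p₀)/p₁} ≤ PN ≤ min{1,(1−p₀)/p₁}.
  lower = (p₁ − p₀)/p₁ = 0.278 / 0.653 ≈ 0.4257
  upper = min{1, (1 − p₀)/p₁} = 0.625 / 0.653 ≈ 0.9571

0.426 ≤ PN ≤ 0.957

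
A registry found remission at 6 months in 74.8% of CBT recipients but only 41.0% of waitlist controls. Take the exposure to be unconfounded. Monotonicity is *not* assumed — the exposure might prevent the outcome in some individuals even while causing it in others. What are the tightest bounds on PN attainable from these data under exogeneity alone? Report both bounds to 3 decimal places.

p₁ = 0.748, p₀ = 0.41.
Under exogeneity alone the bounds on PN are max{0,(p₁−p₀)/p₁} ≤ PN ≤ min{1,(1−p₀)/p₁}.
  lower = (p₁ − p₀)/p₁ = 0.338 / 0.748 ≈ 0.4519
  upper = min{1, (1 − p₀)/p₁} = 0.59 / 0.748 ≈ 0.7888

0.452 ≤ PN ≤ 0.789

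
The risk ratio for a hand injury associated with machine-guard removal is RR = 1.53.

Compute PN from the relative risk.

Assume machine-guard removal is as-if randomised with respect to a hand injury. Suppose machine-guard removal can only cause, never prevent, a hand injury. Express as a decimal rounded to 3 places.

Under exogeneity and monotonicity, PN = (RR − 1) / RR = 1 − 1/RR.
PN = (1.53 − 1) / 1.53 = 0.53 / 1.53 ≈ 0.3464

PN ≈ 0.346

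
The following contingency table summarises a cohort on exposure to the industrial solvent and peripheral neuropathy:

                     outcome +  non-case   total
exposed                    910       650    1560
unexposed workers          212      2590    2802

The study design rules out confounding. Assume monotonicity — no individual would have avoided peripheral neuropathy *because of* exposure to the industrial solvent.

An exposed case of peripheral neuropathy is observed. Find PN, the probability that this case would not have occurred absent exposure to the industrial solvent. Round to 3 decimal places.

p₁ = P(outcome | exposed) = 910/1560 = 0.58333
p₀ = P(outcome | unexposed) = 212/2802 = 0.07566
Under exogeneity and monotonicity, PN = (p₁ − p₀)/p₁.
PN = (0.58333 − 0.07566) / 0.58333 ≈ 0.8703

PN ≈ 0.870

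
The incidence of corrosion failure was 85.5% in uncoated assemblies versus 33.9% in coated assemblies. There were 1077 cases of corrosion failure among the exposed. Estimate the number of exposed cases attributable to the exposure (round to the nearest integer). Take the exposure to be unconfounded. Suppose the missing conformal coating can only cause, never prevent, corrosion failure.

about 650 cases

p₁ = 0.855, p₀ = 0.339.
PN = (p₁ − p₀)/p₁ = (0.855 − 0.339) / 0.855 ≈ 0.60351.
Attributable cases ≈ PN × (exposed cases) = 0.60351 × 1077 ≈ 649.98.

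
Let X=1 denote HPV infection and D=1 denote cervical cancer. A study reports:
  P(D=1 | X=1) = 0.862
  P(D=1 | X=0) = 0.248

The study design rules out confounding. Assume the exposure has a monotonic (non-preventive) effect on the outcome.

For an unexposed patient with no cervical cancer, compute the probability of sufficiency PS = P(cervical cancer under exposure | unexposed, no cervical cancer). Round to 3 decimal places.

PS ≈ 0.816

Let p₁ = 0.862, p₀ = 0.248.
Under exogeneity and monotonicity, PS = (p₁ − p₀) / (1 − p₀).
PS = (0.862 − 0.248) / (1 − 0.248) = 0.614 / 0.752 ≈ 0.8165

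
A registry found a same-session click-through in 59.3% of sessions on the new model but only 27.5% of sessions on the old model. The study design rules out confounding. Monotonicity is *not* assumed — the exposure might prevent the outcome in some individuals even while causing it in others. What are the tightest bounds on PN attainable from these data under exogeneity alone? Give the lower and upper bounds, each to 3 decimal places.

p₁ = 0.593, p₀ = 0.275.
Under exogeneity alone the bounds on PN are max{0,(p₁−p₀)/p₁} ≤ PN ≤ min{1,(1−p₀)/p₁}.
  lower = (p₁ − p₀)/p₁ = 0.318 / 0.593 ≈ 0.5363
  upper = min{1, (1 − p₀)/p₁} = 0.725 / 0.593 ≈ 1.2226 → capped at 1

0.536 ≤ PN ≤ 1.000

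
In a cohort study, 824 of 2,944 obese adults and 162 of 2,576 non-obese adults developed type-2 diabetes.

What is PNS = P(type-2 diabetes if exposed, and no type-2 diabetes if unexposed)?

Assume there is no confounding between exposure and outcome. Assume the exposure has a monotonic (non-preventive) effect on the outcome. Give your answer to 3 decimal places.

p₁ = P(outcome | exposed) = 824/2944 = 0.27989
p₀ = P(outcome | unexposed) = 162/2576 = 0.062888
Under exogeneity and monotonicity, PNS = p₁ − p₀.
PNS = 0.27989 − 0.062888 = 0.217

PNS ≈ 0.217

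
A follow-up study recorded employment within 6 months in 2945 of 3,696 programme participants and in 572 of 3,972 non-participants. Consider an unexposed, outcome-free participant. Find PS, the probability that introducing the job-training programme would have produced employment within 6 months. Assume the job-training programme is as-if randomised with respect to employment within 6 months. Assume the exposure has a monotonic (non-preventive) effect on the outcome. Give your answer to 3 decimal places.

PS ≈ 0.763

p₁ = P(outcome | exposed) = 2945/3696 = 0.79681
p₀ = P(outcome | unexposed) = 572/3972 = 0.14401
Under exogeneity and monotonicity, PS = (p₁ − p₀) / (1 − p₀).
PS = (0.79681 − 0.14401) / (1 − 0.14401) = 0.6528 / 0.85599 ≈ 0.7626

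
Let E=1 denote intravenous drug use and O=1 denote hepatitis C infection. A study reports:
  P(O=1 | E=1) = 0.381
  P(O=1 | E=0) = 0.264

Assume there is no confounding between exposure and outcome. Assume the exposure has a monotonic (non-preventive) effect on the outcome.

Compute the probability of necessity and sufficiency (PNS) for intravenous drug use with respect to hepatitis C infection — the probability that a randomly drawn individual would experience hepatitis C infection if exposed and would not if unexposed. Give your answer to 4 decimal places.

Let p₁ = 0.381, p₀ = 0.264.
Under exogeneity and monotonicity, PNS = p₁ − p₀.
PNS = 0.381 − 0.264 = 0.117

PNS ≈ 0.1170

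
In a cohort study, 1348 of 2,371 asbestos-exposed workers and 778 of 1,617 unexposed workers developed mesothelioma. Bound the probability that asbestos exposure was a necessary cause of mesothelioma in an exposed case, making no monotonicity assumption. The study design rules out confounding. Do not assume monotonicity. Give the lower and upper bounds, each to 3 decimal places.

p₁ = P(outcome | exposed) = 1348/2371 = 0.56854
p₀ = P(outcome | unexposed) = 778/1617 = 0.48114
Under exogeneity alone the bounds on PN are max{0,(p₁−p₀)/p₁} ≤ PN ≤ min{1,(1−p₀)/p₁}.
  lower = (p₁ − p₀)/p₁ = 0.087399 / 0.56854 ≈ 0.1537
  upper = min{1, (1 − p₀)/p₁} = 0.51886 / 0.56854 ≈ 0.9126

0.154 ≤ PN ≤ 0.913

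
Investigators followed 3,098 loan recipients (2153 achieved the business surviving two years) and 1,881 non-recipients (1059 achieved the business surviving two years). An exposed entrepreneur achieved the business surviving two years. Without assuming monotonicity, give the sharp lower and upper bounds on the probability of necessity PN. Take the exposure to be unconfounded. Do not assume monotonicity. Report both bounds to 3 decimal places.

0.190 ≤ PN ≤ 0.629

p₁ = P(outcome | exposed) = 2153/3098 = 0.69496
p₀ = P(outcome | unexposed) = 1059/1881 = 0.563
Under exogeneity alone the bounds on PN are max{0,(p₁−p₀)/p₁} ≤ PN ≤ min{1,(1−p₀)/p₁}.
  lower = (p₁ − p₀)/p₁ = 0.13197 / 0.69496 ≈ 0.1899
  upper = min{1, (1 − p₀)/p₁} = 0.437 / 0.69496 ≈ 0.6288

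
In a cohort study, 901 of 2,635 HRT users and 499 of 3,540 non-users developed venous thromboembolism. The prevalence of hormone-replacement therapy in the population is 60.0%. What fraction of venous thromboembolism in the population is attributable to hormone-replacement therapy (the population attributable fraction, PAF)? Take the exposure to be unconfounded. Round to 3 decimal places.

p₁ = P(outcome | exposed) = 901/2635 = 0.34194
p₀ = P(outcome | unexposed) = 499/3540 = 0.14096
Overall risk P(Y=1) = π·p₁ + (1−π)·p₀ = 0.6×0.34194 + 0.4×0.14096 = 0.26155.
Under exogeneity, PAF = [P(Y=1) − p₀] / P(Y=1).
PAF = (0.26155 − 0.14096) / 0.26155 ≈ 0.4610

PAF ≈ 0.461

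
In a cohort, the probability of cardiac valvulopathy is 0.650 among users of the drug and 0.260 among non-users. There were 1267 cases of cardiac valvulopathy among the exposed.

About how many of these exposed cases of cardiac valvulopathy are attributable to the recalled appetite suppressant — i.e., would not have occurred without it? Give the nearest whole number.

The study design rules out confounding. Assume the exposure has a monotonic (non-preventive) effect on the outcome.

about 760 cases

Let p₁ = 0.65, p₀ = 0.26.
PN = (p₁ − p₀)/p₁ = (0.65 − 0.26) / 0.65 ≈ 0.60000.
Attributable cases ≈ PN × (exposed cases) = 0.60000 × 1267 ≈ 760.20.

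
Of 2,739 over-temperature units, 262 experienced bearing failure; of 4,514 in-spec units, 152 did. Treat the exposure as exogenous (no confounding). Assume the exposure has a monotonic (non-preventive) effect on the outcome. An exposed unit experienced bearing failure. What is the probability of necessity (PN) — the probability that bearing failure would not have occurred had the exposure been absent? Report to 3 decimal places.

p₁ = P(outcome | exposed) = 262/2739 = 0.095655
p₀ = P(outcome | unexposed) = 152/4514 = 0.033673
Under exogeneity and monotonicity, PN = (p₁ − p₀) / p₁.
PN = (0.095655 − 0.033673) / 0.095655 = 0.061982 / 0.095655 ≈ 0.6480

PN ≈ 0.648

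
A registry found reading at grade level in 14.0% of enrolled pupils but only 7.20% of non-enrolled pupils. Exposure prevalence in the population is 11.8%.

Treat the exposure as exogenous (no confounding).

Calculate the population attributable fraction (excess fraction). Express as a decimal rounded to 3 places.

PAF ≈ 0.100

p₁ = 0.14, p₀ = 0.072.
Overall risk P(Y=1) = π·p₁ + (1−π)·p₀ = 0.118×0.14 + 0.882×0.072 = 0.080024.
Under exogeneity, PAF = [P(Y=1) − p₀] / P(Y=1).
PAF = (0.080024 − 0.072) / 0.080024 ≈ 0.1003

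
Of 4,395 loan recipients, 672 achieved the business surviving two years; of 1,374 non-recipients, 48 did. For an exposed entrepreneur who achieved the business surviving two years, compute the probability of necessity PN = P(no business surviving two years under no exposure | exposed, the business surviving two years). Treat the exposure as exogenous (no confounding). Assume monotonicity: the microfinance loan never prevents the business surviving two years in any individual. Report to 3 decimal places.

p₁ = P(outcome | exposed) = 672/4395 = 0.1529
p₀ = P(outcome | unexposed) = 48/1374 = 0.034934
Under exogeneity and monotonicity, PN = (p₁ − p₀) / p₁.
PN = (0.1529 − 0.034934) / 0.1529 = 0.11797 / 0.1529 ≈ 0.7715

PN ≈ 0.772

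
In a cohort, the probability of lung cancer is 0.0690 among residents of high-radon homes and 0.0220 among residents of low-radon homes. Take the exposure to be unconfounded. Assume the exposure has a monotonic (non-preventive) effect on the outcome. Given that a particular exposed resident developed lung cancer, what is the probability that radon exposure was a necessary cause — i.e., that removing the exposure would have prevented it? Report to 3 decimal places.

Let p₁ = 0.069, p₀ = 0.022.
Under exogeneity and monotonicity, PN = (p₁ − p₀) / p₁.
PN = (0.069 − 0.022) / 0.069 = 0.047 / 0.069 ≈ 0.6812

PN ≈ 0.681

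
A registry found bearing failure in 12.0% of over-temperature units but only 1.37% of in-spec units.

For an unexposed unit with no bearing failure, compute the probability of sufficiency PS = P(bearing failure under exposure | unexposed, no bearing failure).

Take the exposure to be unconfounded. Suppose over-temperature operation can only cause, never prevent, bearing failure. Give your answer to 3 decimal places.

p₁ = 0.12, p₀ = 0.0137.
Under exogeneity and monotonicity, PS = (p₁ − p₀) / (1 − p₀).
PS = (0.12 − 0.0137) / (1 − 0.0137) = 0.1063 / 0.9863 ≈ 0.1078

PS ≈ 0.108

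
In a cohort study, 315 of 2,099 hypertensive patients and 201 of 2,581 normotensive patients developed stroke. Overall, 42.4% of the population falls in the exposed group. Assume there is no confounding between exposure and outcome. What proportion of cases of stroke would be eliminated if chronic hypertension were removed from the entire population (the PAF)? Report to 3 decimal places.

PAF ≈ 0.282

p₁ = P(outcome | exposed) = 315/2099 = 0.15007
p₀ = P(outcome | unexposed) = 201/2581 = 0.077877
Overall risk P(Y=1) = π·p₁ + (1−π)·p₀ = 0.424×0.15007 + 0.576×0.077877 = 0.10849.
Under exogeneity, PAF = [P(Y=1) − p₀] / P(Y=1).
PAF = (0.10849 − 0.077877) / 0.10849 ≈ 0.2822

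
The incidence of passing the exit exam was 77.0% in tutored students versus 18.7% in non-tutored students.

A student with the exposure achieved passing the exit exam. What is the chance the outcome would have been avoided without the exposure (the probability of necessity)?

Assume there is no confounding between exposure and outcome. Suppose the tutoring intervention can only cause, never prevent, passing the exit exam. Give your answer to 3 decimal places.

p₁ = 0.77, p₀ = 0.187.
Under exogeneity and monotonicity, PN = (p₁ − p₀) / p₁.
PN = (0.77 − 0.187) / 0.77 = 0.583 / 0.77 ≈ 0.7571

PN ≈ 0.757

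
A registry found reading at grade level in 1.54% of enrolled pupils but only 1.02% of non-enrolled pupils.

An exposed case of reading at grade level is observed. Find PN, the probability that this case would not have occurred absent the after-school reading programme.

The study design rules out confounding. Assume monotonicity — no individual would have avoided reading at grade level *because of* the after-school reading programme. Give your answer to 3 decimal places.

p₁ = 0.0154, p₀ = 0.0102.
Under exogeneity and monotonicity, PN = (p₁ − p₀) / p₁.
PN = (0.0154 − 0.0102) / 0.0154 = 0.0052 / 0.0154 ≈ 0.3377

PN ≈ 0.338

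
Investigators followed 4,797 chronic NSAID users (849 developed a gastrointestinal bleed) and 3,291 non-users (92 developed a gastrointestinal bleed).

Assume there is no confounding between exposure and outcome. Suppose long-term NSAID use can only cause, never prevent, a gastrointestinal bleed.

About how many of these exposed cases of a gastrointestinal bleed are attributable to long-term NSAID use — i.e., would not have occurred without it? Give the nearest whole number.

about 715 cases

p₁ = P(outcome | exposed) = 849/4797 = 0.17699
p₀ = P(outcome | unexposed) = 92/3291 = 0.027955
PN = (p₁ − p₀)/p₁ = (0.17699 − 0.027955) / 0.17699 ≈ 0.84205.
Attributable cases ≈ PN × (exposed cases) = 0.84205 × 849 ≈ 714.90.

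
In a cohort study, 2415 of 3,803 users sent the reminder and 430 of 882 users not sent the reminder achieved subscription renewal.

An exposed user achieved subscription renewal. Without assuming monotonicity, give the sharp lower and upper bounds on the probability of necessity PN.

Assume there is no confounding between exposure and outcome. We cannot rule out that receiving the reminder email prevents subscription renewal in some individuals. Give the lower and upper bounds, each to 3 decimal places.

0.232 ≤ PN ≤ 0.807

p₁ = P(outcome | exposed) = 2415/3803 = 0.63502
p₀ = P(outcome | unexposed) = 430/882 = 0.48753
Under exogeneity alone the bounds on PN are max{0,(p₁−p₀)/p₁} ≤ PN ≤ min{1,(1−p₀)/p₁}.
  lower = (p₁ − p₀)/p₁ = 0.1475 / 0.63502 ≈ 0.2323
  upper = min{1, (1 − p₀)/p₁} = 0.51247 / 0.63502 ≈ 0.8070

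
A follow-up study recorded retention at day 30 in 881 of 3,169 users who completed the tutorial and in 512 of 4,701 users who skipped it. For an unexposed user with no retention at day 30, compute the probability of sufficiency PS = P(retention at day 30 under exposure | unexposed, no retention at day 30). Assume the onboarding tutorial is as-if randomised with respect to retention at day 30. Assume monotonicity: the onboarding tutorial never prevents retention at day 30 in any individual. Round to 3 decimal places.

PS ≈ 0.190

p₁ = P(outcome | exposed) = 881/3169 = 0.27801
p₀ = P(outcome | unexposed) = 512/4701 = 0.10891
Under exogeneity and monotonicity, PS = (p₁ − p₀) / (1 − p₀).
PS = (0.27801 − 0.10891) / (1 − 0.10891) = 0.16909 / 0.89109 ≈ 0.1898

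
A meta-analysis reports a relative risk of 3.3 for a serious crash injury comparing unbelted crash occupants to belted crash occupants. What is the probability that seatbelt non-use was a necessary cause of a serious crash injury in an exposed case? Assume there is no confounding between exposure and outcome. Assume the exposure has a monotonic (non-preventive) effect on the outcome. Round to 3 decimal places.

PN ≈ 0.697

Under exogeneity and monotonicity, PN = (RR − 1) / RR = 1 − 1/RR.
PN = (3.3 − 1) / 3.3 = 2.3 / 3.3 ≈ 0.6970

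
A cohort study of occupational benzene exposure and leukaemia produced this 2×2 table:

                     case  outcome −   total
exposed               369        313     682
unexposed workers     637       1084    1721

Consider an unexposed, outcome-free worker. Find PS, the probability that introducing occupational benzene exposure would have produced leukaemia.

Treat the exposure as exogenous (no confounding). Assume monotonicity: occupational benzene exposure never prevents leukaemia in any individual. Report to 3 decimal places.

PS ≈ 0.271

p₁ = P(outcome | exposed) = 369/682 = 0.54106
p₀ = P(outcome | unexposed) = 637/1721 = 0.37013
Under exogeneity and monotonicity, PS = (p₁ − p₀)/(1 − p₀).
PS = (0.54106 − 0.37013) / 0.62987 ≈ 0.2714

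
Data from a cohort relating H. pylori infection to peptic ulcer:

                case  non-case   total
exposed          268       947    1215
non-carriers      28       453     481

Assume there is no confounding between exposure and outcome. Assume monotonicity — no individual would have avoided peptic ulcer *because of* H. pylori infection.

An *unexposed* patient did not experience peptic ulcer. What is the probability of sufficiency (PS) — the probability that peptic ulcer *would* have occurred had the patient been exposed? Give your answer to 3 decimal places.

PS ≈ 0.172

p₁ = P(outcome | exposed) = 268/1215 = 0.22058
p₀ = P(outcome | unexposed) = 28/481 = 0.058212
Under exogeneity and monotonicity, PS = (p₁ − p₀)/(1 − p₀).
PS = (0.22058 − 0.058212) / 0.94179 ≈ 0.1724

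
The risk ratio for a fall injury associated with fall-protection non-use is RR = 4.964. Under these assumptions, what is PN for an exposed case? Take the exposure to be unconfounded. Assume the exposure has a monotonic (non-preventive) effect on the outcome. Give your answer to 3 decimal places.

PN ≈ 0.799

Under exogeneity and monotonicity, PN = (RR − 1) / RR = 1 − 1/RR.
PN = (4.964 − 1) / 4.964 = 3.964 / 4.964 ≈ 0.7985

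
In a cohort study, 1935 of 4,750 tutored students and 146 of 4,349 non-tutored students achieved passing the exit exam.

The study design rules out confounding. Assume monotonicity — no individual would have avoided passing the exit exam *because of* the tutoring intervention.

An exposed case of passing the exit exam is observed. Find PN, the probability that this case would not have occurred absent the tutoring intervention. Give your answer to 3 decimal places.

PN ≈ 0.918

p₁ = P(outcome | exposed) = 1935/4750 = 0.40737
p₀ = P(outcome | unexposed) = 146/4349 = 0.033571
Under exogeneity and monotonicity, PN = (p₁ − p₀) / p₁.
PN = (0.40737 − 0.033571) / 0.40737 = 0.3738 / 0.40737 ≈ 0.9176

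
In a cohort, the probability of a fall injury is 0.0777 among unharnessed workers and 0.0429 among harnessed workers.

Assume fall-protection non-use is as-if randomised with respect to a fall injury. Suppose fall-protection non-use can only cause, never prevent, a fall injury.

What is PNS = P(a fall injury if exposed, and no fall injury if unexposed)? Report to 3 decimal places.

PNS ≈ 0.035

Let p₁ = 0.0777, p₀ = 0.0429.
Under exogeneity and monotonicity, PNS = p₁ − p₀.
PNS = 0.0777 − 0.0429 = 0.0348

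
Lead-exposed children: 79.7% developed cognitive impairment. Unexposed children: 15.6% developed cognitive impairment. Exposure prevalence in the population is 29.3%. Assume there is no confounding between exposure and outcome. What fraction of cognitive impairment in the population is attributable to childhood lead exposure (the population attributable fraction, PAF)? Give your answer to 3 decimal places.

PAF ≈ 0.546

p₁ = 0.797, p₀ = 0.156.
Overall risk P(Y=1) = π·p₁ + (1−π)·p₀ = 0.293×0.797 + 0.707×0.156 = 0.34381.
Under exogeneity, PAF = [P(Y=1) − p₀] / P(Y=1).
PAF = (0.34381 − 0.156) / 0.34381 ≈ 0.5463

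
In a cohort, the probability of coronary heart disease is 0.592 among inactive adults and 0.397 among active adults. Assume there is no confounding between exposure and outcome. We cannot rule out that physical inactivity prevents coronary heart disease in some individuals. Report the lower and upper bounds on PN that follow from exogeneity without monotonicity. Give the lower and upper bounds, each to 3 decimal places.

Let p₁ = 0.592, p₀ = 0.397.
Under exogeneity alone the bounds on PN are max{0,(p₁−p₀)/p₁} ≤ PN ≤ min{1,(1−p₀)/p₁}.
  lower = (p₁ − p₀)/p₁ = 0.195 / 0.592 ≈ 0.3294
  upper = min{1, (1 − p₀)/p₁} = 0.603 / 0.592 ≈ 1.0186 → capped at 1

0.329 ≤ PN ≤ 1.000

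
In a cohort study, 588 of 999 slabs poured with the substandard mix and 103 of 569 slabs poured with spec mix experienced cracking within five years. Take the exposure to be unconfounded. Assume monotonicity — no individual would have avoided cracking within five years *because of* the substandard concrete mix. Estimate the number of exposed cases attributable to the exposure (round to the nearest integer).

about 407 cases

p₁ = P(outcome | exposed) = 588/999 = 0.58859
p₀ = P(outcome | unexposed) = 103/569 = 0.18102
PN = (p₁ − p₀)/p₁ = (0.58859 − 0.18102) / 0.58859 ≈ 0.69245.
Attributable cases ≈ PN × (exposed cases) = 0.69245 × 588 ≈ 407.16.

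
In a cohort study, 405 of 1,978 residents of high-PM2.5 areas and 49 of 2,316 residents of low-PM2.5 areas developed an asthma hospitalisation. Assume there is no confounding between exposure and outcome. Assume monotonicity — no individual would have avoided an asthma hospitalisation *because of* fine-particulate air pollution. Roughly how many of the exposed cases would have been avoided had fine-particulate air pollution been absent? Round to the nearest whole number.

p₁ = P(outcome | exposed) = 405/1978 = 0.20475
p₀ = P(outcome | unexposed) = 49/2316 = 0.021157
PN = (p₁ − p₀)/p₁ = (0.20475 − 0.021157) / 0.20475 ≈ 0.89667.
Attributable cases ≈ PN × (exposed cases) = 0.89667 × 405 ≈ 363.15.

about 363 cases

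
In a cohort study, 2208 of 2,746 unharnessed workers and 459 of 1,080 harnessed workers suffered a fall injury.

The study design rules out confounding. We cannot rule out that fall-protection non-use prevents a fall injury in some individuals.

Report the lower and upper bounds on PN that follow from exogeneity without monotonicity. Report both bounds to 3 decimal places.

0.471 ≤ PN ≤ 0.715

p₁ = P(outcome | exposed) = 2208/2746 = 0.80408
p₀ = P(outcome | unexposed) = 459/1080 = 0.425
Under exogeneity alone the bounds on PN are max{0,(p₁−p₀)/p₁} ≤ PN ≤ min{1,(1−p₀)/p₁}.
  lower = (p₁ − p₀)/p₁ = 0.37908 / 0.80408 ≈ 0.4714
  upper = min{1, (1 − p₀)/p₁} = 0.575 / 0.80408 ≈ 0.7151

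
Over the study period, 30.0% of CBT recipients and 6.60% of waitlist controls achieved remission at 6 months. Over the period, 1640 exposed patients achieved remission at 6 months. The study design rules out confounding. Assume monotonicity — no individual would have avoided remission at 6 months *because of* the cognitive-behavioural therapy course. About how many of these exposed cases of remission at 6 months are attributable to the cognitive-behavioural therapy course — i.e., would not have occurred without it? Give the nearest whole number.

p₁ = 0.3, p₀ = 0.066.
PN = (p₁ − p₀)/p₁ = (0.3 − 0.066) / 0.3 ≈ 0.78000.
Attributable cases ≈ PN × (exposed cases) = 0.78000 × 1640 ≈ 1279.20.

about 1279 cases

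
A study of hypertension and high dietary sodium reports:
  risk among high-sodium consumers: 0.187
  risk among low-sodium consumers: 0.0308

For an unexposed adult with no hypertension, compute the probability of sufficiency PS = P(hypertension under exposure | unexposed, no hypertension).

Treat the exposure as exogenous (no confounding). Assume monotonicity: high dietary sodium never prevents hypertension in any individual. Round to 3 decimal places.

Let p₁ = 0.187, p₀ = 0.0308.
Under exogeneity and monotonicity, PS = (p₁ − p₀) / (1 − p₀).
PS = (0.187 − 0.0308) / (1 − 0.0308) = 0.1562 / 0.9692 ≈ 0.1612

PS ≈ 0.161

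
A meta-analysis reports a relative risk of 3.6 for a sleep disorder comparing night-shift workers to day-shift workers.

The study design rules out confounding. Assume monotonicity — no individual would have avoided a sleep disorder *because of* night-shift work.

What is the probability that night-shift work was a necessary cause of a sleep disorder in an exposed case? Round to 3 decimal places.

PN ≈ 0.722

Under exogeneity and monotonicity, PN = (RR − 1) / RR = 1 − 1/RR.
PN = (3.6 − 1) / 3.6 = 2.6 / 3.6 ≈ 0.7222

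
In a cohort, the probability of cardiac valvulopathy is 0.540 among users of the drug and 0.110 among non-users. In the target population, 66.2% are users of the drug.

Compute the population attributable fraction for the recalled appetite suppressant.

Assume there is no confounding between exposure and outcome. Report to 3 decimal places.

Let p₁ = 0.54, p₀ = 0.11.
Overall risk P(Y=1) = π·p₁ + (1−π)·p₀ = 0.662×0.54 + 0.338×0.11 = 0.39466.
Under exogeneity, PAF = [P(Y=1) − p₀] / P(Y=1).
PAF = (0.39466 − 0.11) / 0.39466 ≈ 0.7213

PAF ≈ 0.721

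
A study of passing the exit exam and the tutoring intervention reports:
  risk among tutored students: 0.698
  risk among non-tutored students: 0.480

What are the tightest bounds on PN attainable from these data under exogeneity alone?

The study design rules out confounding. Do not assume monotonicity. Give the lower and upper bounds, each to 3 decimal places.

Let p₁ = 0.698, p₀ = 0.48.
Under exogeneity alone the bounds on PN are max{0,(p₁−p₀)/p₁} ≤ PN ≤ min{1,(1−p₀)/p₁}.
  lower = (p₁ − p₀)/p₁ = 0.218 / 0.698 ≈ 0.3123
  upper = min{1, (1 − p₀)/p₁} = 0.52 / 0.698 ≈ 0.7450

0.312 ≤ PN ≤ 0.745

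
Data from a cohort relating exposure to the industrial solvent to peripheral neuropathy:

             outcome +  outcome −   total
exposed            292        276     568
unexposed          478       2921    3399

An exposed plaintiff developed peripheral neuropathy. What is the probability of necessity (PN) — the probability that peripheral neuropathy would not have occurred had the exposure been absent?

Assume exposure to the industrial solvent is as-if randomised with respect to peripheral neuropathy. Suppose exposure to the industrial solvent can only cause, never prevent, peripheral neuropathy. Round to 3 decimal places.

PN ≈ 0.726

p₁ = P(outcome | exposed) = 292/568 = 0.51408
p₀ = P(outcome | unexposed) = 478/3399 = 0.14063
Under exogeneity and monotonicity, PN = (p₁ − p₀)/p₁.
PN = (0.51408 − 0.14063) / 0.51408 ≈ 0.7264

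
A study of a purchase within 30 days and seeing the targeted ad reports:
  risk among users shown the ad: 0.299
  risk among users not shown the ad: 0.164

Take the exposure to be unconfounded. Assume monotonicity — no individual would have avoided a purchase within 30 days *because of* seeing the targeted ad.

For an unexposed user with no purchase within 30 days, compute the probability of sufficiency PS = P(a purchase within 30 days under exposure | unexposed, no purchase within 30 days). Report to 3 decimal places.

PS ≈ 0.161

Let p₁ = 0.299, p₀ = 0.164.
Under exogeneity and monotonicity, PS = (p₁ − p₀) / (1 − p₀).
PS = (0.299 − 0.164) / (1 − 0.164) = 0.135 / 0.836 ≈ 0.1615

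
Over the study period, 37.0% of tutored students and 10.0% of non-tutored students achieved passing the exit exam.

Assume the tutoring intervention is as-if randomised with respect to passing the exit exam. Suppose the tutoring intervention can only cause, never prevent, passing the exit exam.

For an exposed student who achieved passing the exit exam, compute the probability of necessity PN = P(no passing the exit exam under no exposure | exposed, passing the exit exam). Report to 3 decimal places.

p₁ = 0.37, p₀ = 0.1.
Under exogeneity and monotonicity, PN = (p₁ − p₀) / p₁.
PN = (0.37 − 0.1) / 0.37 = 0.27 / 0.37 ≈ 0.7297

PN ≈ 0.730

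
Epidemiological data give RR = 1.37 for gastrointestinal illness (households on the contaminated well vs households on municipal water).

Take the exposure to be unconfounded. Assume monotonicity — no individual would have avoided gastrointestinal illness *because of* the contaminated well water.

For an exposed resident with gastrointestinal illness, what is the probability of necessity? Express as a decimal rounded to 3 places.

Under exogeneity and monotonicity, PN = (RR − 1) / RR = 1 − 1/RR.
PN = (1.37 − 1) / 1.37 = 0.37 / 1.37 ≈ 0.2701

PN ≈ 0.270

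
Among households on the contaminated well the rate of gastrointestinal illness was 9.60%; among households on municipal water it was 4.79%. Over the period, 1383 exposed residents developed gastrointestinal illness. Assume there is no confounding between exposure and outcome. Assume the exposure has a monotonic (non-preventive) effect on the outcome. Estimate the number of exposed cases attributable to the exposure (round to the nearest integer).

p₁ = 0.096, p₀ = 0.0479.
PN = (p₁ − p₀)/p₁ = (0.096 − 0.0479) / 0.096 ≈ 0.50104.
Attributable cases ≈ PN × (exposed cases) = 0.50104 × 1383 ≈ 692.94.

about 693 cases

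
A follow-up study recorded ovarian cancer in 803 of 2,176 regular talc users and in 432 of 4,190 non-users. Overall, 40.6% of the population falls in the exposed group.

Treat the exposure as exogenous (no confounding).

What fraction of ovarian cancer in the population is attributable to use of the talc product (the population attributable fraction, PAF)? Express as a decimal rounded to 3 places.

PAF ≈ 0.512

p₁ = P(outcome | exposed) = 803/2176 = 0.36903
p₀ = P(outcome | unexposed) = 432/4190 = 0.1031
Overall risk P(Y=1) = π·p₁ + (1−π)·p₀ = 0.406×0.36903 + 0.594×0.1031 = 0.21107.
Under exogeneity, PAF = [P(Y=1) − p₀] / P(Y=1).
PAF = (0.21107 − 0.1031) / 0.21107 ≈ 0.5115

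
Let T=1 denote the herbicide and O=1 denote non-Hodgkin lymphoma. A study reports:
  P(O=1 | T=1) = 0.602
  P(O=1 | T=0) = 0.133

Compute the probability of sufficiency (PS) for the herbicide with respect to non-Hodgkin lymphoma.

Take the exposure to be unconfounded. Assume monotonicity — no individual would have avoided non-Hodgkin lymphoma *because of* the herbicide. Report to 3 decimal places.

Let p₁ = 0.602, p₀ = 0.133.
Under exogeneity and monotonicity, PS = (p₁ − p₀) / (1 − p₀).
PS = (0.602 − 0.133) / (1 − 0.133) = 0.469 / 0.867 ≈ 0.5409

PS ≈ 0.541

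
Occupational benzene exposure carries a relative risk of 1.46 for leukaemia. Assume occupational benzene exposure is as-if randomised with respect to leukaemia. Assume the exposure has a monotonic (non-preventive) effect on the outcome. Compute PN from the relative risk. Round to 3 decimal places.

Under exogeneity and monotonicity, PN = (RR − 1) / RR = 1 − 1/RR.
PN = (1.46 − 1) / 1.46 = 0.46 / 1.46 ≈ 0.3151

PN ≈ 0.315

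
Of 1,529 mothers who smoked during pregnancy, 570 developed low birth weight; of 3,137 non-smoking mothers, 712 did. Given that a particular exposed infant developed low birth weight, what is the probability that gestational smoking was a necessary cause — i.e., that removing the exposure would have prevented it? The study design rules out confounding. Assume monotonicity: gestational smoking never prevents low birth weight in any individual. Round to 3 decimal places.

p₁ = P(outcome | exposed) = 570/1529 = 0.37279
p₀ = P(outcome | unexposed) = 712/3137 = 0.22697
Under exogeneity and monotonicity, PN = (p₁ − p₀) / p₁.
PN = (0.37279 − 0.22697) / 0.37279 = 0.14582 / 0.37279 ≈ 0.3912

PN ≈ 0.391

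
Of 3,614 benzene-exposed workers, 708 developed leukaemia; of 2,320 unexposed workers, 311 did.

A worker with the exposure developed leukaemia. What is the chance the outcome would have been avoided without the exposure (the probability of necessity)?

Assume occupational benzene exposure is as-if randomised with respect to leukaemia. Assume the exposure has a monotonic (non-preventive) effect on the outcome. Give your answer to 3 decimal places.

PN ≈ 0.316

p₁ = P(outcome | exposed) = 708/3614 = 0.1959
p₀ = P(outcome | unexposed) = 311/2320 = 0.13405
Under exogeneity and monotonicity, PN = (p₁ − p₀) / p₁.
PN = (0.1959 − 0.13405) / 0.1959 = 0.061853 / 0.1959 ≈ 0.3157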